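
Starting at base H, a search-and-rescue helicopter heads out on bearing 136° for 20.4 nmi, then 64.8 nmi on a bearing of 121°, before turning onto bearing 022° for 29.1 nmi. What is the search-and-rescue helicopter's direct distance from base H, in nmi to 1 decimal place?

83.3 nmi

Leg 1 (136°, 20.4 nmi): east 20.4 sin 136° = 14.17, north 20.4 cos 136° = -14.67
Leg 2 (121°, 64.8 nmi): east 64.8 sin 121° = 55.54, north 64.8 cos 121° = -33.37
Leg 3 (022°, 29.1 nmi): east 29.1 sin 22° = 10.90, north 29.1 cos 22° = 26.98
Net: 80.62 east, -21.07 north. Distance = √((80.62)² + (-21.07)²) = 83.324 nmi.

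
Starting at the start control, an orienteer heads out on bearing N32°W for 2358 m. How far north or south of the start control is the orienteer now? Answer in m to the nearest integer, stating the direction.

Leg 1 (N32°W, 2358 m): east 2358 sin 328° = -1249.55, north 2358 cos 328° = 1999.70
Net north component: 1999.70 m.

2000 m north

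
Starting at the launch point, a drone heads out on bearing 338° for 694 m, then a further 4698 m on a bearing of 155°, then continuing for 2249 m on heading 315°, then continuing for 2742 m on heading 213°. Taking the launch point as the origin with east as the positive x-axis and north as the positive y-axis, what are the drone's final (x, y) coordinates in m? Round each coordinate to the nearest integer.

Leg 1 (338°, 694 m): east 694 sin 338° = -259.98, north 694 cos 338° = 643.47
Leg 2 (155°, 4698 m): east 4698 sin 155° = 1985.46, north 4698 cos 155° = -4257.83
Leg 3 (315°, 2249 m): east 2249 sin 315° = -1590.28, north 2249 cos 315° = 1590.28
Leg 4 (213°, 2742 m): east 2742 sin 213° = -1493.40, north 2742 cos 213° = -2299.63
Summing: -1358.20 m east, -4323.72 m north → (-1358, -4324).

(-1358, -4324)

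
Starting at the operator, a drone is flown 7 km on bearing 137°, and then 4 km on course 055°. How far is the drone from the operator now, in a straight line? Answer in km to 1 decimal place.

Leg 1 (137°, 7 km): east 7 sin 137° = 4.77, north 7 cos 137° = -5.12
Leg 2 (055°, 4 km): east 4 sin 55° = 3.28, north 4 cos 55° = 2.29
Net: 8.05 east, -2.83 north. Distance = √((8.05)² + (-2.83)²) = 8.532 km.

8.5 km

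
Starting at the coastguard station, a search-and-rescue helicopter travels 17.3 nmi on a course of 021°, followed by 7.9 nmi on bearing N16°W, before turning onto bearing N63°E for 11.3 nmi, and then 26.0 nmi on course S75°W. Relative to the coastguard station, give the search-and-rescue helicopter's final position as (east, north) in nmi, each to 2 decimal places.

Leg 1 (021°, 17.3 nmi): east 17.3 sin 21° = 6.20, north 17.3 cos 21° = 16.15
Leg 2 (N16°W, 7.9 nmi): east 7.9 sin 344° = -2.18, north 7.9 cos 344° = 7.59
Leg 3 (N63°E, 11.3 nmi): east 11.3 sin 63° = 10.07, north 11.3 cos 63° = 5.13
Leg 4 (S75°W, 26.0 nmi): east 26.0 sin 255° = -25.11, north 26.0 cos 255° = -6.73
Summing: -11.02 nmi east, 22.15 nmi north → (-11.02, 22.15).

(-11.02, 22.15)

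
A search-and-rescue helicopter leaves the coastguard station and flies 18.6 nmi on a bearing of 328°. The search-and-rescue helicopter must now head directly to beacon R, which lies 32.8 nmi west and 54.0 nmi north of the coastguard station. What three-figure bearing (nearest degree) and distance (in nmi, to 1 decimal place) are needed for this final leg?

329°, 44.6 nmi

Leg 1 (328°, 18.6 nmi): east 18.6 sin 328° = -9.86, north 18.6 cos 328° = 15.77
Current position: (-9.86, 15.77). Target: (-32.8, 54.0). Remaining: Δeast = -22.94, Δnorth = 38.23.
Bearing = atan2(-22.94, 38.23) mod 360° = 329.03°; distance = √((-22.94)² + (38.23)²) = 44.583 nmi.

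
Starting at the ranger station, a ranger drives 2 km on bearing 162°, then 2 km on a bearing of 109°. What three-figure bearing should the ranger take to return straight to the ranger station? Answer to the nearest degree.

316°

Leg 1 (162°, 2 km): east 2 sin 162° = 0.62, north 2 cos 162° = -1.90
Leg 2 (109°, 2 km): east 2 sin 109° = 1.89, north 2 cos 109° = -0.65
Net displacement: 2.51 east, -2.55 north. Direction back to start is (-2.51, 2.55): bearing = atan2(-2.51, 2.55) mod 360° = 315.50° ≈ 316°.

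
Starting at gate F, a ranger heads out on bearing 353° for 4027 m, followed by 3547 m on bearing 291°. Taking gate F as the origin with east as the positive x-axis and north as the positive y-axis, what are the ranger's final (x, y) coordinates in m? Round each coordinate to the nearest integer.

(-3802, 5268)

Leg 1 (353°, 4027 m): east 4027 sin 353° = -490.77, north 4027 cos 353° = 3996.98
Leg 2 (291°, 3547 m): east 3547 sin 291° = -3311.41, north 3547 cos 291° = 1271.13
Summing: -3802.18 m east, 5268.11 m north → (-3802, 5268).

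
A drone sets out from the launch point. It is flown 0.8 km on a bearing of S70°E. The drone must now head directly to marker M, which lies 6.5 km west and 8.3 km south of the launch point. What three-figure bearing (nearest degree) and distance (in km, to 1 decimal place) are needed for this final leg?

222°, 10.8 km

Leg 1 (S70°E, 0.8 km): east 0.8 sin 110° = 0.75, north 0.8 cos 110° = -0.27
Current position: (0.75, -0.27). Target: (-6.5, -8.3). Remaining: Δeast = -7.25, Δnorth = -8.03.
Bearing = atan2(-7.25, -8.03) mod 360° = 222.10°; distance = √((-7.25)² + (-8.03)²) = 10.817 km.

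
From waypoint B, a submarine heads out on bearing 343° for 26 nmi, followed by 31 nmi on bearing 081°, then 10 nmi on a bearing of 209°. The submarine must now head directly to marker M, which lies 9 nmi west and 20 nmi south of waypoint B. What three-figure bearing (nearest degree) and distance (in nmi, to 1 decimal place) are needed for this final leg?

Leg 1 (343°, 26 nmi): east 26 sin 343° = -7.60, north 26 cos 343° = 24.86
Leg 2 (081°, 31 nmi): east 31 sin 81° = 30.62, north 31 cos 81° = 4.85
Leg 3 (209°, 10 nmi): east 10 sin 209° = -4.85, north 10 cos 209° = -8.75
Current position: (18.17, 20.97). Target: (-9, -20). Remaining: Δeast = -27.17, Δnorth = -40.97.
Bearing = atan2(-27.17, -40.97) mod 360° = 213.55°; distance = √((-27.17)² + (-40.97)²) = 49.157 nmi.

214°, 49.2 nmi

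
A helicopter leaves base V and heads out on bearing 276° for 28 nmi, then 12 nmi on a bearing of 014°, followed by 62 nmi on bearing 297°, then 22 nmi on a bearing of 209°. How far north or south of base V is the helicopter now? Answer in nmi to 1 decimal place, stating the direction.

23.5 nmi north

Leg 1 (276°, 28 nmi): east 28 sin 276° = -27.85, north 28 cos 276° = 2.93
Leg 2 (014°, 12 nmi): east 12 sin 14° = 2.90, north 12 cos 14° = 11.64
Leg 3 (297°, 62 nmi): east 62 sin 297° = -55.24, north 62 cos 297° = 28.15
Leg 4 (209°, 22 nmi): east 22 sin 209° = -10.67, north 22 cos 209° = -19.24
Net north component: 23.48 nmi.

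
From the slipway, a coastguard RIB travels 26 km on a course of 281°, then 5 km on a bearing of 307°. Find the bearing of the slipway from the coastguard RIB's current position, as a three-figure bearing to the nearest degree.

105°

Leg 1 (281°, 26 km): east 26 sin 281° = -25.52, north 26 cos 281° = 4.96
Leg 2 (307°, 5 km): east 5 sin 307° = -3.99, north 5 cos 307° = 3.01
Net displacement: -29.52 east, 7.97 north. Direction back to start is (29.52, -7.97): bearing = atan2(29.52, -7.97) mod 360° = 105.11° ≈ 105°.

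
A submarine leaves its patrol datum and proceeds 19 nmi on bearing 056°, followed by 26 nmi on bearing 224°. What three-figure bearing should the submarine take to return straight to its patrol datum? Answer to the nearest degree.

Leg 1 (056°, 19 nmi): east 19 sin 56° = 15.75, north 19 cos 56° = 10.62
Leg 2 (224°, 26 nmi): east 26 sin 224° = -18.06, north 26 cos 224° = -18.70
Net displacement: -2.31 east, -8.08 north. Direction back to start is (2.31, 8.08): bearing = atan2(2.31, 8.08) mod 360° = 15.95° ≈ 016°.

016°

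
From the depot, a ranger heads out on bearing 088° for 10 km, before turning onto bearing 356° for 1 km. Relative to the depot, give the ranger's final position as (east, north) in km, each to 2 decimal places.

Leg 1 (088°, 10 km): east 10 sin 88° = 9.99, north 10 cos 88° = 0.35
Leg 2 (356°, 1 km): east 1 sin 356° = -0.07, north 1 cos 356° = 1.00
Summing: 9.92 km east, 1.35 km north → (9.92, 1.35).

(9.92, 1.35)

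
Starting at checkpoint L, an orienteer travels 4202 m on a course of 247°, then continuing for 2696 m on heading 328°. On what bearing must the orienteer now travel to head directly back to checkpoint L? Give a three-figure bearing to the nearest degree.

097°

Leg 1 (247°, 4202 m): east 4202 sin 247° = -3867.96, north 4202 cos 247° = -1641.85
Leg 2 (328°, 2696 m): east 2696 sin 328° = -1428.66, north 2696 cos 328° = 2286.34
Net displacement: -5296.62 east, 644.49 north. Direction back to start is (5296.62, -644.49): bearing = atan2(5296.62, -644.49) mod 360° = 96.94° ≈ 097°.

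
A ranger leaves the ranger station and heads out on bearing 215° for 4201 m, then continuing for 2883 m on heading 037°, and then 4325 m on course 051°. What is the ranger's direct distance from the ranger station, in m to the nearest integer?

3118 m

Leg 1 (215°, 4201 m): east 4201 sin 215° = -2409.59, north 4201 cos 215° = -3441.26
Leg 2 (037°, 2883 m): east 2883 sin 37° = 1735.03, north 2883 cos 37° = 2302.47
Leg 3 (051°, 4325 m): east 4325 sin 51° = 3361.16, north 4325 cos 51° = 2721.81
Net: 2686.59 east, 1583.02 north. Distance = √((2686.59)² + (1583.02)²) = 3118.291 m.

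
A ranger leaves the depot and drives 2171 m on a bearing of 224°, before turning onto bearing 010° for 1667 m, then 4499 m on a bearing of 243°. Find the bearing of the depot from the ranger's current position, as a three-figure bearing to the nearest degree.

Leg 1 (224°, 2171 m): east 2171 sin 224° = -1508.10, north 2171 cos 224° = -1561.69
Leg 2 (010°, 1667 m): east 1667 sin 10° = 289.47, north 1667 cos 10° = 1641.67
Leg 3 (243°, 4499 m): east 4499 sin 243° = -4008.64, north 4499 cos 243° = -2042.50
Net displacement: -5227.27 east, -1962.52 north. Direction back to start is (5227.27, 1962.52): bearing = atan2(5227.27, 1962.52) mod 360° = 69.42° ≈ 069°.

069°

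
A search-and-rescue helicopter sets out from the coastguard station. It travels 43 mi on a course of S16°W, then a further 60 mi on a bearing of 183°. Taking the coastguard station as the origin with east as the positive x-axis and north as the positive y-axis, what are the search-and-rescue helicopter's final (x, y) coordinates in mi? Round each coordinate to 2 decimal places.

(-14.99, -101.25)

Leg 1 (S16°W, 43 mi): east 43 sin 196° = -11.85, north 43 cos 196° = -41.33
Leg 2 (183°, 60 mi): east 60 sin 183° = -3.14, north 60 cos 183° = -59.92
Summing: -14.99 mi east, -101.25 mi north → (-14.99, -101.25).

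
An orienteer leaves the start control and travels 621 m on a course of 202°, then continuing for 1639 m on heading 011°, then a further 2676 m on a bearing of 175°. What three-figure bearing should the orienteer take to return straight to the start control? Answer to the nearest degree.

Leg 1 (202°, 621 m): east 621 sin 202° = -232.63, north 621 cos 202° = -575.78
Leg 2 (011°, 1639 m): east 1639 sin 11° = 312.74, north 1639 cos 11° = 1608.89
Leg 3 (175°, 2676 m): east 2676 sin 175° = 233.23, north 2676 cos 175° = -2665.82
Net displacement: 313.33 east, -1632.71 north. Direction back to start is (-313.33, 1632.71): bearing = atan2(-313.33, 1632.71) mod 360° = 349.14° ≈ 349°.

349°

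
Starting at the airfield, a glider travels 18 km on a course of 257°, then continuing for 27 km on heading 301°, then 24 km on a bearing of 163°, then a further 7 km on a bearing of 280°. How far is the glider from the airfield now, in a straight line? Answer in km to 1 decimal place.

42.3 km

Leg 1 (257°, 18 km): east 18 sin 257° = -17.54, north 18 cos 257° = -4.05
Leg 2 (301°, 27 km): east 27 sin 301° = -23.14, north 27 cos 301° = 13.91
Leg 3 (163°, 24 km): east 24 sin 163° = 7.02, north 24 cos 163° = -22.95
Leg 4 (280°, 7 km): east 7 sin 280° = -6.89, north 7 cos 280° = 1.22
Net: -40.56 east, -11.88 north. Distance = √((-40.56)² + (-11.88)²) = 42.263 km.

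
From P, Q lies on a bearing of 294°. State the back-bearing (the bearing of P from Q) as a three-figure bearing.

114°

Back-bearing = 294° − 180° = 114°.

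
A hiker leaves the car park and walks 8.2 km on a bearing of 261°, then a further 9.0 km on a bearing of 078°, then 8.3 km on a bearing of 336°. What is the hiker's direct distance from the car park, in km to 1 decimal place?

8.6 km

Leg 1 (261°, 8.2 km): east 8.2 sin 261° = -8.10, north 8.2 cos 261° = -1.28
Leg 2 (078°, 9.0 km): east 9.0 sin 78° = 8.80, north 9.0 cos 78° = 1.87
Leg 3 (336°, 8.3 km): east 8.3 sin 336° = -3.38, north 8.3 cos 336° = 7.58
Net: -2.67 east, 8.17 north. Distance = √((-2.67)² + (8.17)²) = 8.597 km.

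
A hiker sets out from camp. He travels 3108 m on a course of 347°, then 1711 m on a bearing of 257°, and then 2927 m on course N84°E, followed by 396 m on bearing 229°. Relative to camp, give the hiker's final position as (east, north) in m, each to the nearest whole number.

Leg 1 (347°, 3108 m): east 3108 sin 347° = -699.15, north 3108 cos 347° = 3028.34
Leg 2 (257°, 1711 m): east 1711 sin 257° = -1667.15, north 1711 cos 257° = -384.89
Leg 3 (N84°E, 2927 m): east 2927 sin 84° = 2910.97, north 2927 cos 84° = 305.95
Leg 4 (229°, 396 m): east 396 sin 229° = -298.86, north 396 cos 229° = -259.80
Summing: 245.81 m east, 2689.61 m north → (246, 2690).

(246, 2690)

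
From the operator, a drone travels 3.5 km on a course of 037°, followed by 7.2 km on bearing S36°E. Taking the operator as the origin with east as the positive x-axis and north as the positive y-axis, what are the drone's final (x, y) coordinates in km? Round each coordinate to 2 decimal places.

(6.34, -3.03)

Leg 1 (037°, 3.5 km): east 3.5 sin 37° = 2.11, north 3.5 cos 37° = 2.80
Leg 2 (S36°E, 7.2 km): east 7.2 sin 144° = 4.23, north 7.2 cos 144° = -5.82
Summing: 6.34 km east, -3.03 km north → (6.34, -3.03).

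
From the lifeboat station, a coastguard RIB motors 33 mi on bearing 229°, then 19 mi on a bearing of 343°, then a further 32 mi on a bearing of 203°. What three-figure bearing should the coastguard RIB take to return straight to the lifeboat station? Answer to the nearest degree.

Leg 1 (229°, 33 mi): east 33 sin 229° = -24.91, north 33 cos 229° = -21.65
Leg 2 (343°, 19 mi): east 19 sin 343° = -5.56, north 19 cos 343° = 18.17
Leg 3 (203°, 32 mi): east 32 sin 203° = -12.50, north 32 cos 203° = -29.46
Net displacement: -42.96 east, -32.94 north. Direction back to start is (42.96, 32.94): bearing = atan2(42.96, 32.94) mod 360° = 52.53° ≈ 053°.

053°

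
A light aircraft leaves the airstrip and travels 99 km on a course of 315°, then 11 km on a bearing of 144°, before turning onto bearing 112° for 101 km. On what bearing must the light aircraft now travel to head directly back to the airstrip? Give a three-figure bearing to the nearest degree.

232°

Leg 1 (315°, 99 km): east 99 sin 315° = -70.00, north 99 cos 315° = 70.00
Leg 2 (144°, 11 km): east 11 sin 144° = 6.47, north 11 cos 144° = -8.90
Leg 3 (112°, 101 km): east 101 sin 112° = 93.65, north 101 cos 112° = -37.84
Net displacement: 30.11 east, 23.27 north. Direction back to start is (-30.11, -23.27): bearing = atan2(-30.11, -23.27) mod 360° = 232.30° ≈ 232°.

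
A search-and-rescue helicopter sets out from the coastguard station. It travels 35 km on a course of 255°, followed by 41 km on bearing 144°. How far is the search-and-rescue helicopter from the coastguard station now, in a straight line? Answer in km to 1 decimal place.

Leg 1 (255°, 35 km): east 35 sin 255° = -33.81, north 35 cos 255° = -9.06
Leg 2 (144°, 41 km): east 41 sin 144° = 24.10, north 41 cos 144° = -33.17
Net: -9.71 east, -42.23 north. Distance = √((-9.71)² + (-42.23)²) = 43.330 km.

43.3 km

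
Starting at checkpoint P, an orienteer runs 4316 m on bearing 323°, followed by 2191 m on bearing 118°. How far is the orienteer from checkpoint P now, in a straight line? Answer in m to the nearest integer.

Leg 1 (323°, 4316 m): east 4316 sin 323° = -2597.43, north 4316 cos 323° = 3446.91
Leg 2 (118°, 2191 m): east 2191 sin 118° = 1934.54, north 2191 cos 118° = -1028.61
Net: -662.90 east, 2418.30 north. Distance = √((-662.90)² + (2418.30)²) = 2507.508 m.

2508 m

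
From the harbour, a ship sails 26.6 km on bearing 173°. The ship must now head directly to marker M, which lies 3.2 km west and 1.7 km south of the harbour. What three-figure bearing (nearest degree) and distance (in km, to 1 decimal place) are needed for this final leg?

345°, 25.5 km

Leg 1 (173°, 26.6 km): east 26.6 sin 173° = 3.24, north 26.6 cos 173° = -26.40
Current position: (3.24, -26.40). Target: (-3.2, -1.7). Remaining: Δeast = -6.44, Δnorth = 24.70.
Bearing = atan2(-6.44, 24.70) mod 360° = 345.38°; distance = √((-6.44)² + (24.70)²) = 25.528 km.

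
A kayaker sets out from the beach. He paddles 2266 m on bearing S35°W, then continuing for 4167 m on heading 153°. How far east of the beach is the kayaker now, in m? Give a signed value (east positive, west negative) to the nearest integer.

592 m

Leg 1 (S35°W, 2266 m): east 2266 sin 215° = -1299.72, north 2266 cos 215° = -1856.20
Leg 2 (153°, 4167 m): east 4167 sin 153° = 1891.78, north 4167 cos 153° = -3712.82
Net east component: 592.05 m.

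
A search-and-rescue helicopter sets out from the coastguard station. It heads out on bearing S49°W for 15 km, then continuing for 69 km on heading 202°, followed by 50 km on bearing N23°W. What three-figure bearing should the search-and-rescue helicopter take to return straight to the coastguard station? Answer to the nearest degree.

Leg 1 (S49°W, 15 km): east 15 sin 229° = -11.32, north 15 cos 229° = -9.84
Leg 2 (202°, 69 km): east 69 sin 202° = -25.85, north 69 cos 202° = -63.98
Leg 3 (N23°W, 50 km): east 50 sin 337° = -19.54, north 50 cos 337° = 46.03
Net displacement: -56.71 east, -27.79 north. Direction back to start is (56.71, 27.79): bearing = atan2(56.71, 27.79) mod 360° = 63.89° ≈ 064°.

064°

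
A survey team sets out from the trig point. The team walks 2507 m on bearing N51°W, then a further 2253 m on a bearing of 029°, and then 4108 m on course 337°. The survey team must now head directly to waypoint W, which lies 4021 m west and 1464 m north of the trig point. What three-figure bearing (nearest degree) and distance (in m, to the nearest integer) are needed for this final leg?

195°, 6070 m

Leg 1 (N51°W, 2507 m): east 2507 sin 309° = -1948.30, north 2507 cos 309° = 1577.71
Leg 2 (029°, 2253 m): east 2253 sin 29° = 1092.28, north 2253 cos 29° = 1970.52
Leg 3 (337°, 4108 m): east 4108 sin 337° = -1605.12, north 4108 cos 337° = 3781.43
Current position: (-2461.15, 7329.66). Target: (-4021, 1464). Remaining: Δeast = -1559.85, Δnorth = -5865.66.
Bearing = atan2(-1559.85, -5865.66) mod 360° = 194.89°; distance = √((-1559.85)² + (-5865.66)²) = 6069.520 m.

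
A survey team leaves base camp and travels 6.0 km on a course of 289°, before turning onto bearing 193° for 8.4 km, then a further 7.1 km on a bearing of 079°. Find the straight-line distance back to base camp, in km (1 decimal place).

Leg 1 (289°, 6.0 km): east 6.0 sin 289° = -5.67, north 6.0 cos 289° = 1.95
Leg 2 (193°, 8.4 km): east 8.4 sin 193° = -1.89, north 8.4 cos 193° = -8.18
Leg 3 (079°, 7.1 km): east 7.1 sin 79° = 6.97, north 7.1 cos 79° = 1.35
Net: -0.59 east, -4.88 north. Distance = √((-0.59)² + (-4.88)²) = 4.912 km.

4.9 km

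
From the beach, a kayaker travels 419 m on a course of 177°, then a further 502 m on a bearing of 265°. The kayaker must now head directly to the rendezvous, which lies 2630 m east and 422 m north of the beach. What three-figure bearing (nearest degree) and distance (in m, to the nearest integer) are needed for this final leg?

074°, 3231 m

Leg 1 (177°, 419 m): east 419 sin 177° = 21.93, north 419 cos 177° = -418.43
Leg 2 (265°, 502 m): east 502 sin 265° = -500.09, north 502 cos 265° = -43.75
Current position: (-478.16, -462.18). Target: (2630, 422). Remaining: Δeast = 3108.16, Δnorth = 884.18.
Bearing = atan2(3108.16, 884.18) mod 360° = 74.12°; distance = √((3108.16)² + (884.18)²) = 3231.476 m.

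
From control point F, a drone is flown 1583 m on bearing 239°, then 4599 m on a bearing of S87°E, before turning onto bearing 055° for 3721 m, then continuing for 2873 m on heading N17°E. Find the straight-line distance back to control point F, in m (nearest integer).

8086 m

Leg 1 (239°, 1583 m): east 1583 sin 239° = -1356.90, north 1583 cos 239° = -815.31
Leg 2 (S87°E, 4599 m): east 4599 sin 93° = 4592.70, north 4599 cos 93° = -240.69
Leg 3 (055°, 3721 m): east 3721 sin 55° = 3048.06, north 3721 cos 55° = 2134.28
Leg 4 (N17°E, 2873 m): east 2873 sin 17° = 839.98, north 2873 cos 17° = 2747.46
Net: 7123.85 east, 3825.74 north. Distance = √((7123.85)² + (3825.74)²) = 8086.133 m.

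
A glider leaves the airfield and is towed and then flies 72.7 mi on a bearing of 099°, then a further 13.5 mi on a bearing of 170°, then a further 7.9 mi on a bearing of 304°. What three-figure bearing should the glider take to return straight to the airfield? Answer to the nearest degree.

287°

Leg 1 (099°, 72.7 mi): east 72.7 sin 99° = 71.80, north 72.7 cos 99° = -11.37
Leg 2 (170°, 13.5 mi): east 13.5 sin 170° = 2.34, north 13.5 cos 170° = -13.29
Leg 3 (304°, 7.9 mi): east 7.9 sin 304° = -6.55, north 7.9 cos 304° = 4.42
Net displacement: 67.60 east, -20.25 north. Direction back to start is (-67.60, 20.25): bearing = atan2(-67.60, 20.25) mod 360° = 286.68° ≈ 287°.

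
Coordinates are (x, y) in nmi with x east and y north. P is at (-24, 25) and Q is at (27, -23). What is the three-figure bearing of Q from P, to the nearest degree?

Δeast = 27 − -24 = 51.00; Δnorth = -23 − 25 = -48.00.
Bearing = atan2(Δeast, Δnorth) mod 360° = 133.26° ≈ 133°.

133°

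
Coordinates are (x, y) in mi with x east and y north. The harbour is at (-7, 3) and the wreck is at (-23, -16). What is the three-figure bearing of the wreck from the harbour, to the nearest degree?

220°

Δeast = -23 − -7 = -16.00; Δnorth = -16 − 3 = -19.00.
Bearing = atan2(Δeast, Δnorth) mod 360° = 220.10° ≈ 220°.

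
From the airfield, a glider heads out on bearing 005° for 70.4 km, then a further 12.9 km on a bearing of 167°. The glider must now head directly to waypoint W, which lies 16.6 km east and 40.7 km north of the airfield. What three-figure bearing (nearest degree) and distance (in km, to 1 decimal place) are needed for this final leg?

156°, 18.5 km

Leg 1 (005°, 70.4 km): east 70.4 sin 5° = 6.14, north 70.4 cos 5° = 70.13
Leg 2 (167°, 12.9 km): east 12.9 sin 167° = 2.90, north 12.9 cos 167° = -12.57
Current position: (9.04, 57.56). Target: (16.6, 40.7). Remaining: Δeast = 7.56, Δnorth = -16.86.
Bearing = atan2(7.56, -16.86) mod 360° = 155.85°; distance = √((7.56)² + (-16.86)²) = 18.481 km.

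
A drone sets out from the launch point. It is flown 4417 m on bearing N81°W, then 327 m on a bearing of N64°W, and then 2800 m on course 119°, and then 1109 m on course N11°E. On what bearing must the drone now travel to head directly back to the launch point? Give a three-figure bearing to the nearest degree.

106°

Leg 1 (N81°W, 4417 m): east 4417 sin 279° = -4362.62, north 4417 cos 279° = 690.97
Leg 2 (N64°W, 327 m): east 327 sin 296° = -293.91, north 327 cos 296° = 143.35
Leg 3 (119°, 2800 m): east 2800 sin 119° = 2448.94, north 2800 cos 119° = -1357.47
Leg 4 (N11°E, 1109 m): east 1109 sin 11° = 211.61, north 1109 cos 11° = 1088.62
Net displacement: -1995.98 east, 565.48 north. Direction back to start is (1995.98, -565.48): bearing = atan2(1995.98, -565.48) mod 360° = 105.82° ≈ 106°.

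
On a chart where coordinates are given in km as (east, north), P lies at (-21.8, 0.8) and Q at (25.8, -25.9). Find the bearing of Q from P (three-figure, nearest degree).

119°

Δeast = 25.8 − -21.8 = 47.60; Δnorth = -25.9 − 0.8 = -26.70.
Bearing = atan2(Δeast, Δnorth) mod 360° = 119.29° ≈ 119°.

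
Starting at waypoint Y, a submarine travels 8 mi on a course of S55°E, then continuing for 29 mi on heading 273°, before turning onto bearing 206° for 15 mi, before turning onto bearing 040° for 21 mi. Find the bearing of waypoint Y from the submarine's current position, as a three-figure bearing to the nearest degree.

088°

Leg 1 (S55°E, 8 mi): east 8 sin 125° = 6.55, north 8 cos 125° = -4.59
Leg 2 (273°, 29 mi): east 29 sin 273° = -28.96, north 29 cos 273° = 1.52
Leg 3 (206°, 15 mi): east 15 sin 206° = -6.58, north 15 cos 206° = -13.48
Leg 4 (040°, 21 mi): east 21 sin 40° = 13.50, north 21 cos 40° = 16.09
Net displacement: -15.48 east, -0.47 north. Direction back to start is (15.48, 0.47): bearing = atan2(15.48, 0.47) mod 360° = 88.28° ≈ 088°.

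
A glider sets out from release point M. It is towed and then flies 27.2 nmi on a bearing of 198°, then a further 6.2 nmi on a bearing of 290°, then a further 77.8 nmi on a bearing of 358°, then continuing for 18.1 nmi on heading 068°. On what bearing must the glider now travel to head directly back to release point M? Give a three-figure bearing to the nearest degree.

Leg 1 (198°, 27.2 nmi): east 27.2 sin 198° = -8.41, north 27.2 cos 198° = -25.87
Leg 2 (290°, 6.2 nmi): east 6.2 sin 290° = -5.83, north 6.2 cos 290° = 2.12
Leg 3 (358°, 77.8 nmi): east 77.8 sin 358° = -2.72, north 77.8 cos 358° = 77.75
Leg 4 (068°, 18.1 nmi): east 18.1 sin 68° = 16.78, north 18.1 cos 68° = 6.78
Net displacement: -0.16 east, 60.78 north. Direction back to start is (0.16, -60.78): bearing = atan2(0.16, -60.78) mod 360° = 179.84° ≈ 180°.

180°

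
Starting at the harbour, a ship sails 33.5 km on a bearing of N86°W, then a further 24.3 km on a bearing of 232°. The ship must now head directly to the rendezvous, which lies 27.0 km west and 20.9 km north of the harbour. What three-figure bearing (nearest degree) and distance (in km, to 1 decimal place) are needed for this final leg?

037°, 42.2 km

Leg 1 (N86°W, 33.5 km): east 33.5 sin 274° = -33.42, north 33.5 cos 274° = 2.34
Leg 2 (232°, 24.3 km): east 24.3 sin 232° = -19.15, north 24.3 cos 232° = -14.96
Current position: (-52.57, -12.62). Target: (-27.0, 20.9). Remaining: Δeast = 25.57, Δnorth = 33.52.
Bearing = atan2(25.57, 33.52) mod 360° = 37.33°; distance = √((25.57)² + (33.52)²) = 42.161 km.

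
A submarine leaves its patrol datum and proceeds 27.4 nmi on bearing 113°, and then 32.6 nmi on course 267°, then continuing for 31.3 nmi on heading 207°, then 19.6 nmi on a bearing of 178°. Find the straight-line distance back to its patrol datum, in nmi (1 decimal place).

63.4 nmi

Leg 1 (113°, 27.4 nmi): east 27.4 sin 113° = 25.22, north 27.4 cos 113° = -10.71
Leg 2 (267°, 32.6 nmi): east 32.6 sin 267° = -32.56, north 32.6 cos 267° = -1.71
Leg 3 (207°, 31.3 nmi): east 31.3 sin 207° = -14.21, north 31.3 cos 207° = -27.89
Leg 4 (178°, 19.6 nmi): east 19.6 sin 178° = 0.68, north 19.6 cos 178° = -19.59
Net: -20.86 east, -59.89 north. Distance = √((-20.86)² + (-59.89)²) = 63.417 nmi.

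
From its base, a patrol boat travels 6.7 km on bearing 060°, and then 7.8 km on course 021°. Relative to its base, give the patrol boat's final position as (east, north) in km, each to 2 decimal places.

(8.60, 10.63)

Leg 1 (060°, 6.7 km): east 6.7 sin 60° = 5.80, north 6.7 cos 60° = 3.35
Leg 2 (021°, 7.8 km): east 7.8 sin 21° = 2.80, north 7.8 cos 21° = 7.28
Summing: 8.60 km east, 10.63 km north → (8.60, 10.63).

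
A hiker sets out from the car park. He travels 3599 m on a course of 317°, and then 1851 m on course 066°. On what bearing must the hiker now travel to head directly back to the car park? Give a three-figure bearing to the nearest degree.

167°

Leg 1 (317°, 3599 m): east 3599 sin 317° = -2454.51, north 3599 cos 317° = 2632.14
Leg 2 (066°, 1851 m): east 1851 sin 66° = 1690.97, north 1851 cos 66° = 752.87
Net displacement: -763.54 east, 3385.01 north. Direction back to start is (763.54, -3385.01): bearing = atan2(763.54, -3385.01) mod 360° = 167.29° ≈ 167°.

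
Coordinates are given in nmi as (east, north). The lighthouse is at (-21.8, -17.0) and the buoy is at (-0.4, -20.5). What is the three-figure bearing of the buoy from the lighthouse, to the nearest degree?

099°

Δeast = -0.4 − -21.8 = 21.40; Δnorth = -20.5 − -17.0 = -3.50.
Bearing = atan2(Δeast, Δnorth) mod 360° = 99.29° ≈ 099°.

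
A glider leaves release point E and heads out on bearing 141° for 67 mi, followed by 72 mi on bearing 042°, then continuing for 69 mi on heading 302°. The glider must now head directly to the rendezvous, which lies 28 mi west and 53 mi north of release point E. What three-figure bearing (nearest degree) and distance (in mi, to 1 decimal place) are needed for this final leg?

Leg 1 (141°, 67 mi): east 67 sin 141° = 42.16, north 67 cos 141° = -52.07
Leg 2 (042°, 72 mi): east 72 sin 42° = 48.18, north 72 cos 42° = 53.51
Leg 3 (302°, 69 mi): east 69 sin 302° = -58.52, north 69 cos 302° = 36.56
Current position: (31.83, 38.00). Target: (-28, 53). Remaining: Δeast = -59.83, Δnorth = 15.00.
Bearing = atan2(-59.83, 15.00) mod 360° = 284.07°; distance = √((-59.83)² + (15.00)²) = 61.678 mi.

284°, 61.7 mi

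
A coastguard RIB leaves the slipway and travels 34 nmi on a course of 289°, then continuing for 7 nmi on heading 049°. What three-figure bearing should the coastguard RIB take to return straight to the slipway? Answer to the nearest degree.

120°

Leg 1 (289°, 34 nmi): east 34 sin 289° = -32.15, north 34 cos 289° = 11.07
Leg 2 (049°, 7 nmi): east 7 sin 49° = 5.28, north 7 cos 49° = 4.59
Net displacement: -26.86 east, 15.66 north. Direction back to start is (26.86, -15.66): bearing = atan2(26.86, -15.66) mod 360° = 120.24° ≈ 120°.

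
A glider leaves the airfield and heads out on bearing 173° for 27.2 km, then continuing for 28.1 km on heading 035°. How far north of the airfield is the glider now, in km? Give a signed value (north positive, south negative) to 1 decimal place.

Leg 1 (173°, 27.2 km): east 27.2 sin 173° = 3.31, north 27.2 cos 173° = -27.00
Leg 2 (035°, 28.1 km): east 28.1 sin 35° = 16.12, north 28.1 cos 35° = 23.02
Net north component: -3.98 km.

-4.0 km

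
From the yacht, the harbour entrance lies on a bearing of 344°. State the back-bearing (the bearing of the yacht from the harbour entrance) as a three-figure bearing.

Back-bearing = 344° − 180° = 164°.

164°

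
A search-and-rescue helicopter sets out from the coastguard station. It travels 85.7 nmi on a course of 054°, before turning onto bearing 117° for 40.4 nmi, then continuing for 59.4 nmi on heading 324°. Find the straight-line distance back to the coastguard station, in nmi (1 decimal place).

106.6 nmi

Leg 1 (054°, 85.7 nmi): east 85.7 sin 54° = 69.33, north 85.7 cos 54° = 50.37
Leg 2 (117°, 40.4 nmi): east 40.4 sin 117° = 36.00, north 40.4 cos 117° = -18.34
Leg 3 (324°, 59.4 nmi): east 59.4 sin 324° = -34.91, north 59.4 cos 324° = 48.06
Net: 70.41 east, 80.09 north. Distance = √((70.41)² + (80.09)²) = 106.641 nmi.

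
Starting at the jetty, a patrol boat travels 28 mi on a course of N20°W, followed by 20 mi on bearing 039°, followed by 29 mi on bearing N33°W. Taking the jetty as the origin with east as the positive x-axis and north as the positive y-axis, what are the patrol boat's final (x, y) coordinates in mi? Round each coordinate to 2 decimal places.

(-12.78, 66.18)

Leg 1 (N20°W, 28 mi): east 28 sin 340° = -9.58, north 28 cos 340° = 26.31
Leg 2 (039°, 20 mi): east 20 sin 39° = 12.59, north 20 cos 39° = 15.54
Leg 3 (N33°W, 29 mi): east 29 sin 327° = -15.79, north 29 cos 327° = 24.32
Summing: -12.78 mi east, 66.18 mi north → (-12.78, 66.18).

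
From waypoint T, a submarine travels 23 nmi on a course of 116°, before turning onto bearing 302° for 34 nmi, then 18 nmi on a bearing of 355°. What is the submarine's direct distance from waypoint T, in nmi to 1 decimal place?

Leg 1 (116°, 23 nmi): east 23 sin 116° = 20.67, north 23 cos 116° = -10.08
Leg 2 (302°, 34 nmi): east 34 sin 302° = -28.83, north 34 cos 302° = 18.02
Leg 3 (355°, 18 nmi): east 18 sin 355° = -1.57, north 18 cos 355° = 17.93
Net: -9.73 east, 25.87 north. Distance = √((-9.73)² + (25.87)²) = 27.636 nmi.

27.6 nmi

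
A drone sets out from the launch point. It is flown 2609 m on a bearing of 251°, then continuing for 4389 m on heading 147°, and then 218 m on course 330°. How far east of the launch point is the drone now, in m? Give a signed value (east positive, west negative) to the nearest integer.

Leg 1 (251°, 2609 m): east 2609 sin 251° = -2466.86, north 2609 cos 251° = -849.41
Leg 2 (147°, 4389 m): east 4389 sin 147° = 2390.42, north 4389 cos 147° = -3680.93
Leg 3 (330°, 218 m): east 218 sin 330° = -109.00, north 218 cos 330° = 188.79
Net east component: -185.44 m.

-185 m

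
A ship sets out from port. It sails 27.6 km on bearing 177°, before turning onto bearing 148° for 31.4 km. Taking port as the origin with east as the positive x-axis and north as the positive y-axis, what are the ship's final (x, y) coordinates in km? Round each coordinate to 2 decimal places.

Leg 1 (177°, 27.6 km): east 27.6 sin 177° = 1.44, north 27.6 cos 177° = -27.56
Leg 2 (148°, 31.4 km): east 31.4 sin 148° = 16.64, north 31.4 cos 148° = -26.63
Summing: 18.08 km east, -54.19 km north → (18.08, -54.19).

(18.08, -54.19)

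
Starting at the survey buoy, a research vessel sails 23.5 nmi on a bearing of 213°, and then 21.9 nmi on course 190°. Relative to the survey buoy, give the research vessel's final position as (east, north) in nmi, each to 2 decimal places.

(-16.60, -41.28)

Leg 1 (213°, 23.5 nmi): east 23.5 sin 213° = -12.80, north 23.5 cos 213° = -19.71
Leg 2 (190°, 21.9 nmi): east 21.9 sin 190° = -3.80, north 21.9 cos 190° = -21.57
Summing: -16.60 nmi east, -41.28 nmi north → (-16.60, -41.28).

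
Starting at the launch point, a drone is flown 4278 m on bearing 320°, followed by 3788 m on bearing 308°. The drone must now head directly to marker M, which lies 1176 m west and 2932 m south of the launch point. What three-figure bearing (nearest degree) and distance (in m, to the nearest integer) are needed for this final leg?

Leg 1 (320°, 4278 m): east 4278 sin 320° = -2749.85, north 4278 cos 320° = 3277.14
Leg 2 (308°, 3788 m): east 3788 sin 308° = -2984.98, north 3788 cos 308° = 2332.13
Current position: (-5734.83, 5609.26). Target: (-1176, -2932). Remaining: Δeast = 4558.83, Δnorth = -8541.26.
Bearing = atan2(4558.83, -8541.26) mod 360° = 151.91°; distance = √((4558.83)² + (-8541.26)²) = 9681.742 m.

152°, 9682 m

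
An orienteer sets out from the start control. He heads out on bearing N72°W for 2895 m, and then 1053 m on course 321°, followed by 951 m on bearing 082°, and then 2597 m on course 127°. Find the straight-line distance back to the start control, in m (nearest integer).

Leg 1 (N72°W, 2895 m): east 2895 sin 288° = -2753.31, north 2895 cos 288° = 894.60
Leg 2 (321°, 1053 m): east 1053 sin 321° = -662.67, north 1053 cos 321° = 818.33
Leg 3 (082°, 951 m): east 951 sin 82° = 941.74, north 951 cos 82° = 132.35
Leg 4 (127°, 2597 m): east 2597 sin 127° = 2074.06, north 2597 cos 127° = -1562.91
Net: -400.18 east, 282.38 north. Distance = √((-400.18)² + (282.38)²) = 489.779 m.

490 m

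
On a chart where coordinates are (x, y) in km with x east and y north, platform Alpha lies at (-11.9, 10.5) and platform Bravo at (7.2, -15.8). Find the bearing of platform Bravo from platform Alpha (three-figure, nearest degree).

Δeast = 7.2 − -11.9 = 19.10; Δnorth = -15.8 − 10.5 = -26.30.
Bearing = atan2(Δeast, Δnorth) mod 360° = 144.01° ≈ 144°.

144°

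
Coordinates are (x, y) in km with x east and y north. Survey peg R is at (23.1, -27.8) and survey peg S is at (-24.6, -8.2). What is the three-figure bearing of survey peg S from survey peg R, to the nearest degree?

292°

Δeast = -24.6 − 23.1 = -47.70; Δnorth = -8.2 − -27.8 = 19.60.
Bearing = atan2(Δeast, Δnorth) mod 360° = 292.34° ≈ 292°.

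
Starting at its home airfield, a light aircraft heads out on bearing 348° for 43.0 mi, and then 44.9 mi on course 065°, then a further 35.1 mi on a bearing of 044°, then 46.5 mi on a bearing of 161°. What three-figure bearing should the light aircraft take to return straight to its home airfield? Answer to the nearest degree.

239°

Leg 1 (348°, 43.0 mi): east 43.0 sin 348° = -8.94, north 43.0 cos 348° = 42.06
Leg 2 (065°, 44.9 mi): east 44.9 sin 65° = 40.69, north 44.9 cos 65° = 18.98
Leg 3 (044°, 35.1 mi): east 35.1 sin 44° = 24.38, north 35.1 cos 44° = 25.25
Leg 4 (161°, 46.5 mi): east 46.5 sin 161° = 15.14, north 46.5 cos 161° = -43.97
Net displacement: 71.27 east, 42.32 north. Direction back to start is (-71.27, -42.32): bearing = atan2(-71.27, -42.32) mod 360° = 239.30° ≈ 239°.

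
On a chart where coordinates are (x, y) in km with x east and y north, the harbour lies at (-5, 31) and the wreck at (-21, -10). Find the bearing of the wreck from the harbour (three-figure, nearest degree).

201°

Δeast = -21 − -5 = -16.00; Δnorth = -10 − 31 = -41.00.
Bearing = atan2(Δeast, Δnorth) mod 360° = 201.32° ≈ 201°.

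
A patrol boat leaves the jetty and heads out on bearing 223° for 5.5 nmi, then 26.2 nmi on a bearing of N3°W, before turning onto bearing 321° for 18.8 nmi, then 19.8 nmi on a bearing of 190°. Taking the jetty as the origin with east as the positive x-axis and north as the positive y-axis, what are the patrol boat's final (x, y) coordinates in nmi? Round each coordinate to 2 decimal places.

(-20.39, 17.25)

Leg 1 (223°, 5.5 nmi): east 5.5 sin 223° = -3.75, north 5.5 cos 223° = -4.02
Leg 2 (N3°W, 26.2 nmi): east 26.2 sin 357° = -1.37, north 26.2 cos 357° = 26.16
Leg 3 (321°, 18.8 nmi): east 18.8 sin 321° = -11.83, north 18.8 cos 321° = 14.61
Leg 4 (190°, 19.8 nmi): east 19.8 sin 190° = -3.44, north 19.8 cos 190° = -19.50
Summing: -20.39 nmi east, 17.25 nmi north → (-20.39, 17.25).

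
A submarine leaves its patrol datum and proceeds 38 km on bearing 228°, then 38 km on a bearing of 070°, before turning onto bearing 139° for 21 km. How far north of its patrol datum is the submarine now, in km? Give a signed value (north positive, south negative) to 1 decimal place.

Leg 1 (228°, 38 km): east 38 sin 228° = -28.24, north 38 cos 228° = -25.43
Leg 2 (070°, 38 km): east 38 sin 70° = 35.71, north 38 cos 70° = 13.00
Leg 3 (139°, 21 km): east 21 sin 139° = 13.78, north 21 cos 139° = -15.85
Net north component: -28.28 km.

-28.3 km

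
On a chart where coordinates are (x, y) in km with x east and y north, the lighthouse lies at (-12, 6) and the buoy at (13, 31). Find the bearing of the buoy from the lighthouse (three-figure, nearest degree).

Δeast = 13 − -12 = 25.00; Δnorth = 31 − 6 = 25.00.
Bearing = atan2(Δeast, Δnorth) mod 360° = 45.00° ≈ 045°.

045°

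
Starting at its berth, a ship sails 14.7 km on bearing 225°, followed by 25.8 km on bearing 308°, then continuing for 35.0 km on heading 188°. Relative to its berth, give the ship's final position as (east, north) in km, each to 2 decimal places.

(-35.60, -29.17)

Leg 1 (225°, 14.7 km): east 14.7 sin 225° = -10.39, north 14.7 cos 225° = -10.39
Leg 2 (308°, 25.8 km): east 25.8 sin 308° = -20.33, north 25.8 cos 308° = 15.88
Leg 3 (188°, 35.0 km): east 35.0 sin 188° = -4.87, north 35.0 cos 188° = -34.66
Summing: -35.60 km east, -29.17 km north → (-35.60, -29.17).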